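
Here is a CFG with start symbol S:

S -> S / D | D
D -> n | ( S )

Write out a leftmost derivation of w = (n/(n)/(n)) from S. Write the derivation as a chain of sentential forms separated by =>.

S => D => (S) => (S/D) => (S/D/D) => (D/D/D) => (n/D/D) => (n/(S)/D) => (n/(D)/D) => (n/(n)/D) => (n/(n)/(S)) => (n/(n)/(D)) => (n/(n)/(n))

S => D   [S -> D]
D => (S)   [D -> ( S )]
(S) => (S/D)   [S -> S / D]
(S/D) => (S/D/D)   [S -> S / D]
(S/D/D) => (D/D/D)   [S -> D]
(D/D/D) => (n/D/D)   [D -> n]
(n/D/D) => (n/(S)/D)   [D -> ( S )]
(n/(S)/D) => (n/(D)/D)   [S -> D]
(n/(D)/D) => (n/(n)/D)   [D -> n]
(n/(n)/D) => (n/(n)/(S))   [D -> ( S )]
(n/(n)/(S)) => (n/(n)/(D))   [S -> D]
(n/(n)/(D)) => (n/(n)/(n))   [D -> n]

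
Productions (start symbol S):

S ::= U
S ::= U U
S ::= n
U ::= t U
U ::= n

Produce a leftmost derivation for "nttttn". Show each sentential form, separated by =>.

S => UU   [S ::= U U]
UU => nU   [U ::= n]
nU => ntU   [U ::= t U]
ntU => nttU   [U ::= t U]
nttU => ntttU   [U ::= t U]
ntttU => nttttU   [U ::= t U]
nttttU => nttttn   [U ::= n]

S=>UU=>nU=>ntU=>nttU=>ntttU=>nttttU=>nttttn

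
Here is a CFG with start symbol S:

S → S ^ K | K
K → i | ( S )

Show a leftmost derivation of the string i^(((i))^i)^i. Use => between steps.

S => S^K => S^K^K => K^K^K => i^K^K => i^(S)^K => i^(S^K)^K => i^(K^K)^K => i^((S)^K)^K => i^((K)^K)^K => i^(((S))^K)^K => i^(((K))^K)^K => i^(((i))^K)^K => i^(((i))^i)^K => i^(((i))^i)^i

S => S^K   [S → S ^ K]
S^K => S^K^K   [S → S ^ K]
S^K^K => K^K^K   [S → K]
K^K^K => i^K^K   [K → i]
i^K^K => i^(S)^K   [K → ( S )]
i^(S)^K => i^(S^K)^K   [S → S ^ K]
i^(S^K)^K => i^(K^K)^K   [S → K]
i^(K^K)^K => i^((S)^K)^K   [K → ( S )]
i^((S)^K)^K => i^((K)^K)^K   [S → K]
i^((K)^K)^K => i^(((S))^K)^K   [K → ( S )]
i^(((S))^K)^K => i^(((K))^K)^K   [S → K]
i^(((K))^K)^K => i^(((i))^K)^K   [K → i]
i^(((i))^K)^K => i^(((i))^i)^K   [K → i]
i^(((i))^i)^K => i^(((i))^i)^i   [K → i]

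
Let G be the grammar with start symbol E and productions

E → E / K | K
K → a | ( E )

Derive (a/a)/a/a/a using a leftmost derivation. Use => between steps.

E=>E/K=>E/K/K=>E/K/K/K=>K/K/K/K=>(E)/K/K/K=>(E/K)/K/K/K=>(K/K)/K/K/K=>(a/K)/K/K/K=>(a/a)/K/K/K=>(a/a)/a/K/K=>(a/a)/a/a/K=>(a/a)/a/a/a

E => E/K   [E → E / K]
E/K => E/K/K   [E → E / K]
E/K/K => E/K/K/K   [E → E / K]
E/K/K/K => K/K/K/K   [E → K]
K/K/K/K => (E)/K/K/K   [K → ( E )]
(E)/K/K/K => (E/K)/K/K/K   [E → E / K]
(E/K)/K/K/K => (K/K)/K/K/K   [E → K]
(K/K)/K/K/K => (a/K)/K/K/K   [K → a]
(a/K)/K/K/K => (a/a)/K/K/K   [K → a]
(a/a)/K/K/K => (a/a)/a/K/K   [K → a]
(a/a)/a/K/K => (a/a)/a/a/K   [K → a]
(a/a)/a/a/K => (a/a)/a/a/a   [K → a]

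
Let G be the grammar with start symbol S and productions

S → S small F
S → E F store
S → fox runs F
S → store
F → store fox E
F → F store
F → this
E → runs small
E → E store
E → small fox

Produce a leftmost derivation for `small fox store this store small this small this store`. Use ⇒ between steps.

S ⇒ S small F ⇒ S small F small F ⇒ E F store small F small F ⇒ E store F store small F small F ⇒ small fox store F store small F small F ⇒ small fox store this store small F small F ⇒ small fox store this store small this small F ⇒ small fox store this store small this small F store ⇒ small fox store this store small this small this store

S ⇒ S small F   [S → S small F]
S small F ⇒ S small F small F   [S → S small F]
S small F small F ⇒ E F store small F small F   [S → E F store]
E F store small F small F ⇒ E store F store small F small F   [E → E store]
E store F store small F small F ⇒ small fox store F store small F small F   [E → small fox]
small fox store F store small F small F ⇒ small fox store this store small F small F   [F → this]
small fox store this store small F small F ⇒ small fox store this store small this small F   [F → this]
small fox store this store small this small F ⇒ small fox store this store small this small F store   [F → F store]
small fox store this store small this small F store ⇒ small fox store this store small this small this store   [F → this]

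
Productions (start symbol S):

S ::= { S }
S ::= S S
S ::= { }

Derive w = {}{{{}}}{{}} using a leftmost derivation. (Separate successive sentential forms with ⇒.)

S ⇒ SS ⇒ SSS ⇒ {}SS ⇒ {}{S}S ⇒ {}{{S}}S ⇒ {}{{{}}}S ⇒ {}{{{}}}{S} ⇒ {}{{{}}}{{}}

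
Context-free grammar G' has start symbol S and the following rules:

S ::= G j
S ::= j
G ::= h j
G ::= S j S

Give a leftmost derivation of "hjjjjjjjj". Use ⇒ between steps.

S ⇒ Gj ⇒ SjSj ⇒ GjjSj ⇒ hjjjSj ⇒ hjjjGjj ⇒ hjjjSjSjj ⇒ hjjjjjSjj ⇒ hjjjjjjjj

S ⇒ Gj   [S ::= G j]
Gj ⇒ SjSj   [G ::= S j S]
SjSj ⇒ GjjSj   [S ::= G j]
GjjSj ⇒ hjjjSj   [G ::= h j]
hjjjSj ⇒ hjjjGjj   [S ::= G j]
hjjjGjj ⇒ hjjjSjSjj   [G ::= S j S]
hjjjSjSjj ⇒ hjjjjjSjj   [S ::= j]
hjjjjjSjj ⇒ hjjjjjjjj   [S ::= j]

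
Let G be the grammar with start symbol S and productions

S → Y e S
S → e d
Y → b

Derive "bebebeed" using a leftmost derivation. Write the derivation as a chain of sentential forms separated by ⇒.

S ⇒ YeS ⇒ beS ⇒ beYeS ⇒ bebeS ⇒ bebeYeS ⇒ bebebeS ⇒ bebebeed

S ⇒ YeS   [S → Y e S]
YeS ⇒ beS   [Y → b]
beS ⇒ beYeS   [S → Y e S]
beYeS ⇒ bebeS   [Y → b]
bebeS ⇒ bebeYeS   [S → Y e S]
bebeYeS ⇒ bebebeS   [Y → b]
bebebeS ⇒ bebebeed   [S → e d]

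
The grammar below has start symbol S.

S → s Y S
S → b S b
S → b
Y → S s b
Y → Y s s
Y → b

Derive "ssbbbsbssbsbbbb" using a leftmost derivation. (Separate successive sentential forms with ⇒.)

S ⇒ sYS ⇒ sSsbS ⇒ ssYSsbS ⇒ ssYssSsbS ⇒ ssSsbssSsbS ⇒ ssbSbsbssSsbS ⇒ ssbbbsbssSsbS ⇒ ssbbbsbssbsbS ⇒ ssbbbsbssbsbbSb ⇒ ssbbbsbssbsbbbb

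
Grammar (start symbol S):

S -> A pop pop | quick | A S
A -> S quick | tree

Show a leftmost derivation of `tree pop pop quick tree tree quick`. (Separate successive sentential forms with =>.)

S => A S   [S -> A S]
A S => S quick S   [A -> S quick]
S quick S => A pop pop quick S   [S -> A pop pop]
A pop pop quick S => tree pop pop quick S   [A -> tree]
tree pop pop quick S => tree pop pop quick A S   [S -> A S]
tree pop pop quick A S => tree pop pop quick tree S   [A -> tree]
tree pop pop quick tree S => tree pop pop quick tree A S   [S -> A S]
tree pop pop quick tree A S => tree pop pop quick tree tree S   [A -> tree]
tree pop pop quick tree tree S => tree pop pop quick tree tree quick   [S -> quick]

S => A S => S quick S => A pop pop quick S => tree pop pop quick S => tree pop pop quick A S => tree pop pop quick tree S => tree pop pop quick tree A S => tree pop pop quick tree tree S => tree pop pop quick tree tree quick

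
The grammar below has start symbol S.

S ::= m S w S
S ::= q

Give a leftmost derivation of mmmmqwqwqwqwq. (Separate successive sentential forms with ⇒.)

S ⇒ mSwS   [S ::= m S w S]
mSwS ⇒ mmSwSwS   [S ::= m S w S]
mmSwSwS ⇒ mmmSwSwSwS   [S ::= m S w S]
mmmSwSwSwS ⇒ mmmmSwSwSwSwS   [S ::= m S w S]
mmmmSwSwSwSwS ⇒ mmmmqwSwSwSwS   [S ::= q]
mmmmqwSwSwSwS ⇒ mmmmqwqwSwSwS   [S ::= q]
mmmmqwqwSwSwS ⇒ mmmmqwqwqwSwS   [S ::= q]
mmmmqwqwqwSwS ⇒ mmmmqwqwqwqwS   [S ::= q]
mmmmqwqwqwqwS ⇒ mmmmqwqwqwqwq   [S ::= q]

S ⇒ mSwS ⇒ mmSwSwS ⇒ mmmSwSwSwS ⇒ mmmmSwSwSwSwS ⇒ mmmmqwSwSwSwS ⇒ mmmmqwqwSwSwS ⇒ mmmmqwqwqwSwS ⇒ mmmmqwqwqwqwS ⇒ mmmmqwqwqwqwq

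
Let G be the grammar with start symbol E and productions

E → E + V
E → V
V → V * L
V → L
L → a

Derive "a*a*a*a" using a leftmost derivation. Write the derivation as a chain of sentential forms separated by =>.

E => V   [E → V]
V => V*L   [V → V * L]
V*L => V*L*L   [V → V * L]
V*L*L => V*L*L*L   [V → V * L]
V*L*L*L => L*L*L*L   [V → L]
L*L*L*L => a*L*L*L   [L → a]
a*L*L*L => a*a*L*L   [L → a]
a*a*L*L => a*a*a*L   [L → a]
a*a*a*L => a*a*a*a   [L → a]

E => V => V*L => V*L*L => V*L*L*L => L*L*L*L => a*L*L*L => a*a*L*L => a*a*a*L => a*a*a*a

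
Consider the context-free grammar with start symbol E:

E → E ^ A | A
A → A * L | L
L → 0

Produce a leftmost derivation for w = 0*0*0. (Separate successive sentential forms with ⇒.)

E ⇒ A   [E → A]
A ⇒ A*L   [A → A * L]
A*L ⇒ A*L*L   [A → A * L]
A*L*L ⇒ L*L*L   [A → L]
L*L*L ⇒ 0*L*L   [L → 0]
0*L*L ⇒ 0*0*L   [L → 0]
0*0*L ⇒ 0*0*0   [L → 0]

E ⇒ A ⇒ A*L ⇒ A*L*L ⇒ L*L*L ⇒ 0*L*L ⇒ 0*0*L ⇒ 0*0*0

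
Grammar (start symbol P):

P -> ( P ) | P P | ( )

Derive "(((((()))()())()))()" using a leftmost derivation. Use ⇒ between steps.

P ⇒ PP ⇒ (P)P ⇒ ((P))P ⇒ ((PP))P ⇒ (((P)P))P ⇒ (((PP)P))P ⇒ (((PPP)P))P ⇒ ((((P)PP)P))P ⇒ (((((P))PP)P))P ⇒ (((((()))PP)P))P ⇒ (((((()))()P)P))P ⇒ (((((()))()())P))P ⇒ (((((()))()())()))P ⇒ (((((()))()())()))()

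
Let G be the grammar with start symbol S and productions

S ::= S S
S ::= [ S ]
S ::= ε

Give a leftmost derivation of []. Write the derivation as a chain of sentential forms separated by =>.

S => SS   [S ::= S S]
SS => SSS   [S ::= S S]
SSS => SSSS   [S ::= S S]
SSSS => SSSSS   [S ::= S S]
SSSSS => SSSSSS   [S ::= S S]
SSSSSS => [S]SSSSS   [S ::= [ S ]]
[S]SSSSS => []SSSSS   [S ::= ε]
[]SSSSS => []SSSS   [S ::= ε]
[]SSSS => []SSS   [S ::= ε]
[]SSS => []SS   [S ::= ε]
[]SS => []S   [S ::= ε]
[]S => []   [S ::= ε]

S => SS => SSS => SSSS => SSSSS => SSSSSS => [S]SSSSS => []SSSSS => []SSSS => []SSS => []SS => []S => []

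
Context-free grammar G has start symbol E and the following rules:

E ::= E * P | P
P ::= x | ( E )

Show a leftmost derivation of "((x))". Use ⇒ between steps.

E ⇒ P ⇒ (E) ⇒ (P) ⇒ ((E)) ⇒ ((P)) ⇒ ((x))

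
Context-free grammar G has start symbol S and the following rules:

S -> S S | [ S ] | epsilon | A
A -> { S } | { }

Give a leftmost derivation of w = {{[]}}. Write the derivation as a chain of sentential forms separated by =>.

S => A   [S -> A]
A => {S}   [A -> { S }]
{S} => {A}   [S -> A]
{A} => {{S}}   [A -> { S }]
{{S}} => {{[S]}}   [S -> [ S ]]
{{[S]}} => {{[]}}   [S -> epsilon]

S => A => {S} => {A} => {{S}} => {{[S]}} => {{[]}}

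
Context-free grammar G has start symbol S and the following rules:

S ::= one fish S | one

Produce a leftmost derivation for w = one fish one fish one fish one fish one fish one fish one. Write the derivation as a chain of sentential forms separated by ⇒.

S ⇒ one fish S ⇒ one fish one fish S ⇒ one fish one fish one fish S ⇒ one fish one fish one fish one fish S ⇒ one fish one fish one fish one fish one fish S ⇒ one fish one fish one fish one fish one fish one fish S ⇒ one fish one fish one fish one fish one fish one fish one

S ⇒ one fish S   [S ::= one fish S]
one fish S ⇒ one fish one fish S   [S ::= one fish S]
one fish one fish S ⇒ one fish one fish one fish S   [S ::= one fish S]
one fish one fish one fish S ⇒ one fish one fish one fish one fish S   [S ::= one fish S]
one fish one fish one fish one fish S ⇒ one fish one fish one fish one fish one fish S   [S ::= one fish S]
one fish one fish one fish one fish one fish S ⇒ one fish one fish one fish one fish one fish one fish S   [S ::= one fish S]
one fish one fish one fish one fish one fish one fish S ⇒ one fish one fish one fish one fish one fish one fish one   [S ::= one]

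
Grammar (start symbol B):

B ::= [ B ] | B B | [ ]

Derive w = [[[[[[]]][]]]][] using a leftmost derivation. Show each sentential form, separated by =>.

B => BB   [B ::= B B]
BB => [B]B   [B ::= [ B ]]
[B]B => [[B]]B   [B ::= [ B ]]
[[B]]B => [[[B]]]B   [B ::= [ B ]]
[[[B]]]B => [[[BB]]]B   [B ::= B B]
[[[BB]]]B => [[[[B]B]]]B   [B ::= [ B ]]
[[[[B]B]]]B => [[[[[B]]B]]]B   [B ::= [ B ]]
[[[[[B]]B]]]B => [[[[[[]]]B]]]B   [B ::= [ ]]
[[[[[[]]]B]]]B => [[[[[[]]][]]]]B   [B ::= [ ]]
[[[[[[]]][]]]]B => [[[[[[]]][]]]][]   [B ::= [ ]]

B => BB => [B]B => [[B]]B => [[[B]]]B => [[[BB]]]B => [[[[B]B]]]B => [[[[[B]]B]]]B => [[[[[[]]]B]]]B => [[[[[[]]][]]]]B => [[[[[[]]][]]]][]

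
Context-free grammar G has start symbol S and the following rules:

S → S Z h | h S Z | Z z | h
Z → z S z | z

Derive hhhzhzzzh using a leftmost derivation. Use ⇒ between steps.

S ⇒ SZh   [S → S Z h]
SZh ⇒ hSZZh   [S → h S Z]
hSZZh ⇒ hhSZZZh   [S → h S Z]
hhSZZZh ⇒ hhSZhZZZh   [S → S Z h]
hhSZhZZZh ⇒ hhhZhZZZh   [S → h]
hhhZhZZZh ⇒ hhhzhZZZh   [Z → z]
hhhzhZZZh ⇒ hhhzhzZZh   [Z → z]
hhhzhzZZh ⇒ hhhzhzzZh   [Z → z]
hhhzhzzZh ⇒ hhhzhzzzh   [Z → z]

S⇒SZh⇒hSZZh⇒hhSZZZh⇒hhSZhZZZh⇒hhhZhZZZh⇒hhhzhZZZh⇒hhhzhzZZh⇒hhhzhzzZh⇒hhhzhzzzh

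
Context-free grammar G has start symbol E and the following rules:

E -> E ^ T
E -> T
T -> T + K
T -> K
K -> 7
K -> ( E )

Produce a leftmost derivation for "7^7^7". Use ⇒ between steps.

E ⇒ E^T   [E -> E ^ T]
E^T ⇒ E^T^T   [E -> E ^ T]
E^T^T ⇒ T^T^T   [E -> T]
T^T^T ⇒ K^T^T   [T -> K]
K^T^T ⇒ 7^T^T   [K -> 7]
7^T^T ⇒ 7^K^T   [T -> K]
7^K^T ⇒ 7^7^T   [K -> 7]
7^7^T ⇒ 7^7^K   [T -> K]
7^7^K ⇒ 7^7^7   [K -> 7]

E ⇒ E^T ⇒ E^T^T ⇒ T^T^T ⇒ K^T^T ⇒ 7^T^T ⇒ 7^K^T ⇒ 7^7^T ⇒ 7^7^K ⇒ 7^7^7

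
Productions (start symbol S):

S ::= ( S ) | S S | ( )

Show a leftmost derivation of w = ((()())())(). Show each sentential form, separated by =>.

S => SS   [S ::= S S]
SS => (S)S   [S ::= ( S )]
(S)S => (SS)S   [S ::= S S]
(SS)S => ((S)S)S   [S ::= ( S )]
((S)S)S => ((SS)S)S   [S ::= S S]
((SS)S)S => ((()S)S)S   [S ::= ( )]
((()S)S)S => ((()())S)S   [S ::= ( )]
((()())S)S => ((()())())S   [S ::= ( )]
((()())())S => ((()())())()   [S ::= ( )]

S => SS => (S)S => (SS)S => ((S)S)S => ((SS)S)S => ((()S)S)S => ((()())S)S => ((()())())S => ((()())())()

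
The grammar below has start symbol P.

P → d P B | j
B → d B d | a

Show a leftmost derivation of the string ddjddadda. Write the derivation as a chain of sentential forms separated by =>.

P=>dPB=>ddPBB=>ddjBB=>ddjdBdB=>ddjddBddB=>ddjddaddB=>ddjddadda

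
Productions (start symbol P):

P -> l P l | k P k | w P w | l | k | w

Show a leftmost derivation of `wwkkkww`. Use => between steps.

P => wPw => wwPww => wwkPkww => wwkkkww

P => wPw   [P -> w P w]
wPw => wwPww   [P -> w P w]
wwPww => wwkPkww   [P -> k P k]
wwkPkww => wwkkkww   [P -> k]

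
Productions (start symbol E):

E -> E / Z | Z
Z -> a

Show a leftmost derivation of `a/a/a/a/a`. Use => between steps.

E=>E/Z=>E/Z/Z=>E/Z/Z/Z=>E/Z/Z/Z/Z=>Z/Z/Z/Z/Z=>a/Z/Z/Z/Z=>a/a/Z/Z/Z=>a/a/a/Z/Z=>a/a/a/a/Z=>a/a/a/a/a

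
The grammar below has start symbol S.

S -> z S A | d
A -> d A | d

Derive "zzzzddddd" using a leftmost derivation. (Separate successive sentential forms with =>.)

S => zSA   [S -> z S A]
zSA => zzSAA   [S -> z S A]
zzSAA => zzzSAAA   [S -> z S A]
zzzSAAA => zzzzSAAAA   [S -> z S A]
zzzzSAAAA => zzzzdAAAA   [S -> d]
zzzzdAAAA => zzzzddAAA   [A -> d]
zzzzddAAA => zzzzdddAA   [A -> d]
zzzzdddAA => zzzzddddA   [A -> d]
zzzzddddA => zzzzddddd   [A -> d]

S => zSA => zzSAA => zzzSAAA => zzzzSAAAA => zzzzdAAAA => zzzzddAAA => zzzzdddAA => zzzzddddA => zzzzddddd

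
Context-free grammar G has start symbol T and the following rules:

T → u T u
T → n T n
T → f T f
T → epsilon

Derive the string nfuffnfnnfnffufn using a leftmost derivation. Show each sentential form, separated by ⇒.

T ⇒ nTn ⇒ nfTfn ⇒ nfuTufn ⇒ nfufTfufn ⇒ nfuffTffufn ⇒ nfuffnTnffufn ⇒ nfuffnfTfnffufn ⇒ nfuffnfnTnfnffufn ⇒ nfuffnfnnfnffufn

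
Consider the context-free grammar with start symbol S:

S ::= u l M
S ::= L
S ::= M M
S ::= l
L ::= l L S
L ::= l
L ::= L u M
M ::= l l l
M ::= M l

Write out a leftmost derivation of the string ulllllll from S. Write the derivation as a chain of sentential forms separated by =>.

S => ulM => ulMl => ulMll => ulMlll => ulllllll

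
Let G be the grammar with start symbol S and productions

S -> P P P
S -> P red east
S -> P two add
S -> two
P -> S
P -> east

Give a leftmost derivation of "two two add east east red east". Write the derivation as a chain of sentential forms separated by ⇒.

S ⇒ P red east ⇒ S red east ⇒ P P P red east ⇒ S P P red east ⇒ P two add P P red east ⇒ S two add P P red east ⇒ two two add P P red east ⇒ two two add east P red east ⇒ two two add east east red east

S ⇒ P red east   [S -> P red east]
P red east ⇒ S red east   [P -> S]
S red east ⇒ P P P red east   [S -> P P P]
P P P red east ⇒ S P P red east   [P -> S]
S P P red east ⇒ P two add P P red east   [S -> P two add]
P two add P P red east ⇒ S two add P P red east   [P -> S]
S two add P P red east ⇒ two two add P P red east   [S -> two]
two two add P P red east ⇒ two two add east P red east   [P -> east]
two two add east P red east ⇒ two two add east east red east   [P -> east]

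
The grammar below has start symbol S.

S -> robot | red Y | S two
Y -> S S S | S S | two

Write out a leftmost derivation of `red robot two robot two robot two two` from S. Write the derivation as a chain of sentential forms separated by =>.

S => S two   [S -> S two]
S two => S two two   [S -> S two]
S two two => red Y two two   [S -> red Y]
red Y two two => red S S S two two   [Y -> S S S]
red S S S two two => red S two S S two two   [S -> S two]
red S two S S two two => red robot two S S two two   [S -> robot]
red robot two S S two two => red robot two S two S two two   [S -> S two]
red robot two S two S two two => red robot two robot two S two two   [S -> robot]
red robot two robot two S two two => red robot two robot two robot two two   [S -> robot]

S => S two => S two two => red Y two two => red S S S two two => red S two S S two two => red robot two S S two two => red robot two S two S two two => red robot two robot two S two two => red robot two robot two robot two two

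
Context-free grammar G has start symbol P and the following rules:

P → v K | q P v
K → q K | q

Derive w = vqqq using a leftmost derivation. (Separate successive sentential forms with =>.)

P => vK   [P → v K]
vK => vqK   [K → q K]
vqK => vqqK   [K → q K]
vqqK => vqqq   [K → q]

P => vK => vqK => vqqK => vqqq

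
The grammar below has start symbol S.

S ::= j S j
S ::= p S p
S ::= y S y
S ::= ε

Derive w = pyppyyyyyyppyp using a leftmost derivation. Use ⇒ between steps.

S ⇒ pSp ⇒ pySyp ⇒ pypSpyp ⇒ pyppSppyp ⇒ pyppySyppyp ⇒ pyppyySyyppyp ⇒ pyppyyySyyyppyp ⇒ pyppyyyyyyppyp

S ⇒ pSp   [S ::= p S p]
pSp ⇒ pySyp   [S ::= y S y]
pySyp ⇒ pypSpyp   [S ::= p S p]
pypSpyp ⇒ pyppSppyp   [S ::= p S p]
pyppSppyp ⇒ pyppySyppyp   [S ::= y S y]
pyppySyppyp ⇒ pyppyySyyppyp   [S ::= y S y]
pyppyySyyppyp ⇒ pyppyyySyyyppyp   [S ::= y S y]
pyppyyySyyyppyp ⇒ pyppyyyyyyppyp   [S ::= ε]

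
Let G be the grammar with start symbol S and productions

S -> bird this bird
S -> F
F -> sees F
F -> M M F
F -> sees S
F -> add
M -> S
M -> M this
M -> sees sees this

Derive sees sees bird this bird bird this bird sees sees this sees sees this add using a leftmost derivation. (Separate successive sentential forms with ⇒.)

S ⇒ F ⇒ sees S ⇒ sees F ⇒ sees M M F ⇒ sees S M F ⇒ sees F M F ⇒ sees sees S M F ⇒ sees sees bird this bird M F ⇒ sees sees bird this bird S F ⇒ sees sees bird this bird bird this bird F ⇒ sees sees bird this bird bird this bird M M F ⇒ sees sees bird this bird bird this bird sees sees this M F ⇒ sees sees bird this bird bird this bird sees sees this sees sees this F ⇒ sees sees bird this bird bird this bird sees sees this sees sees this add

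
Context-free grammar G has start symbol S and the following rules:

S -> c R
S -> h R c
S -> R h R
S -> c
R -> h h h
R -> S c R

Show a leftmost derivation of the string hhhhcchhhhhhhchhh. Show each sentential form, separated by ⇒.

S ⇒ RhR ⇒ hhhhR ⇒ hhhhScR ⇒ hhhhRhRcR ⇒ hhhhScRhRcR ⇒ hhhhccRhRcR ⇒ hhhhcchhhhRcR ⇒ hhhhcchhhhhhhcR ⇒ hhhhcchhhhhhhchhh

S ⇒ RhR   [S -> R h R]
RhR ⇒ hhhhR   [R -> h h h]
hhhhR ⇒ hhhhScR   [R -> S c R]
hhhhScR ⇒ hhhhRhRcR   [S -> R h R]
hhhhRhRcR ⇒ hhhhScRhRcR   [R -> S c R]
hhhhScRhRcR ⇒ hhhhccRhRcR   [S -> c]
hhhhccRhRcR ⇒ hhhhcchhhhRcR   [R -> h h h]
hhhhcchhhhRcR ⇒ hhhhcchhhhhhhcR   [R -> h h h]
hhhhcchhhhhhhcR ⇒ hhhhcchhhhhhhchhh   [R -> h h h]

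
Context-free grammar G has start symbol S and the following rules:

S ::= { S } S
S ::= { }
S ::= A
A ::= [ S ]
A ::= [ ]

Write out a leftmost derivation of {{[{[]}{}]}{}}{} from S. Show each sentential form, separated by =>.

S => {S}S => {{S}S}S => {{A}S}S => {{[S]}S}S => {{[{S}S]}S}S => {{[{A}S]}S}S => {{[{[]}S]}S}S => {{[{[]}{}]}S}S => {{[{[]}{}]}{}}S => {{[{[]}{}]}{}}{}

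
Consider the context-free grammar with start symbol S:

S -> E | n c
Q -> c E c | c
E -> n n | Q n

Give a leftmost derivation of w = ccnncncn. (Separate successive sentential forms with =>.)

S=>E=>Qn=>cEcn=>cQncn=>ccEcncn=>ccnncncn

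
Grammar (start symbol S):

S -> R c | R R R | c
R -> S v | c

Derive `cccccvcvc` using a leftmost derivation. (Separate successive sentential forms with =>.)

S=>RRR=>cRR=>cSvR=>cRRRvR=>ccRRvR=>ccSvRvR=>ccRRRvRvR=>cccRRvRvR=>ccccRvRvR=>cccccvRvR=>cccccvcvR=>cccccvcvc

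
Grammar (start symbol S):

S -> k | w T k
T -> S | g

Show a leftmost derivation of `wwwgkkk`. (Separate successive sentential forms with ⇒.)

S ⇒ wTk   [S -> w T k]
wTk ⇒ wSk   [T -> S]
wSk ⇒ wwTkk   [S -> w T k]
wwTkk ⇒ wwSkk   [T -> S]
wwSkk ⇒ wwwTkkk   [S -> w T k]
wwwTkkk ⇒ wwwgkkk   [T -> g]

S ⇒ wTk ⇒ wSk ⇒ wwTkk ⇒ wwSkk ⇒ wwwTkkk ⇒ wwwgkkk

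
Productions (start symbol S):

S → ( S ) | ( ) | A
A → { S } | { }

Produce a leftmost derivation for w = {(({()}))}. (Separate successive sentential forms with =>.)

S => A   [S → A]
A => {S}   [A → { S }]
{S} => {(S)}   [S → ( S )]
{(S)} => {((S))}   [S → ( S )]
{((S))} => {((A))}   [S → A]
{((A))} => {(({S}))}   [A → { S }]
{(({S}))} => {(({()}))}   [S → ( )]

S=>A=>{S}=>{(S)}=>{((S))}=>{((A))}=>{(({S}))}=>{(({()}))}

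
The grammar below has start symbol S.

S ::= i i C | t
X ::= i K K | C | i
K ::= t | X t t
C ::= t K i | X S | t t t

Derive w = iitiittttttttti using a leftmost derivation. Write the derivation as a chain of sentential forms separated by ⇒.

S ⇒ iiC   [S ::= i i C]
iiC ⇒ iitKi   [C ::= t K i]
iitKi ⇒ iitXtti   [K ::= X t t]
iitXtti ⇒ iitiKKtti   [X ::= i K K]
iitiKKtti ⇒ iitiXttKtti   [K ::= X t t]
iitiXttKtti ⇒ iitiittKtti   [X ::= i]
iitiittKtti ⇒ iitiittXtttti   [K ::= X t t]
iitiittXtttti ⇒ iitiittCtttti   [X ::= C]
iitiittCtttti ⇒ iitiittttttttti   [C ::= t t t]

S⇒iiC⇒iitKi⇒iitXtti⇒iitiKKtti⇒iitiXttKtti⇒iitiittKtti⇒iitiittXtttti⇒iitiittCtttti⇒iitiittttttttti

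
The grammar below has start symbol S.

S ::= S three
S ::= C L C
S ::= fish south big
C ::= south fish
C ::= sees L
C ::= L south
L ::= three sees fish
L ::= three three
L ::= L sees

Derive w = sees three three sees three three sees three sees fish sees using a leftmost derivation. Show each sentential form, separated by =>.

S => C L C => sees L L C => sees L sees L C => sees three three sees L C => sees three three sees three three C => sees three three sees three three sees L => sees three three sees three three sees L sees => sees three three sees three three sees three sees fish sees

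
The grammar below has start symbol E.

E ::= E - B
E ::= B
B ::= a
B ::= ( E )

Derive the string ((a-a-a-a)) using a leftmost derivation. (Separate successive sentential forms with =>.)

E=>B=>(E)=>(B)=>((E))=>((E-B))=>((E-B-B))=>((E-B-B-B))=>((B-B-B-B))=>((a-B-B-B))=>((a-a-B-B))=>((a-a-a-B))=>((a-a-a-a))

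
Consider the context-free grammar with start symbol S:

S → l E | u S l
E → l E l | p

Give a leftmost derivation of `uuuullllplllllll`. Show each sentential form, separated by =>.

S=>uSl=>uuSll=>uuuSlll=>uuuuSllll=>uuuulEllll=>uuuullElllll=>uuuulllEllllll=>uuuullllElllllll=>uuuullllplllllll

S => uSl   [S → u S l]
uSl => uuSll   [S → u S l]
uuSll => uuuSlll   [S → u S l]
uuuSlll => uuuuSllll   [S → u S l]
uuuuSllll => uuuulEllll   [S → l E]
uuuulEllll => uuuullElllll   [E → l E l]
uuuullElllll => uuuulllEllllll   [E → l E l]
uuuulllEllllll => uuuullllElllllll   [E → l E l]
uuuullllElllllll => uuuullllplllllll   [E → p]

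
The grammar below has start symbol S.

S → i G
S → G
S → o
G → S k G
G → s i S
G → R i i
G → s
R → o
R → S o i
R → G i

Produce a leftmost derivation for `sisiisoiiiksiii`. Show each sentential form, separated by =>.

S => G => siS => siG => sisiS => sisiG => sisiSkG => sisiiGkG => sisiiRiikG => sisiiSoiiikG => sisiiGoiiikG => sisiisoiiikG => sisiisoiiikRii => sisiisoiiikGiii => sisiisoiiiksiii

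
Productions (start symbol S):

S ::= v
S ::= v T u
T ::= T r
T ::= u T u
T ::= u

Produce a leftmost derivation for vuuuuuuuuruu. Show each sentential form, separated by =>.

S => vTu => vuTuu => vuTruu => vuuTuruu => vuuuTuuruu => vuuuuTuuuruu => vuuuuuuuuruu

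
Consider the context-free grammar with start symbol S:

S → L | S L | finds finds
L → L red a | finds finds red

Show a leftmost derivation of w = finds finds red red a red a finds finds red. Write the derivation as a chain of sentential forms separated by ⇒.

S ⇒ S L ⇒ L L ⇒ L red a L ⇒ L red a red a L ⇒ finds finds red red a red a L ⇒ finds finds red red a red a finds finds red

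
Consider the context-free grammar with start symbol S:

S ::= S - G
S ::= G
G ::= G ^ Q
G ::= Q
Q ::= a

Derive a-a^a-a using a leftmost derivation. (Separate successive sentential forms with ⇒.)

S ⇒ S-G ⇒ S-G-G ⇒ G-G-G ⇒ Q-G-G ⇒ a-G-G ⇒ a-G^Q-G ⇒ a-Q^Q-G ⇒ a-a^Q-G ⇒ a-a^a-G ⇒ a-a^a-Q ⇒ a-a^a-a

S ⇒ S-G   [S ::= S - G]
S-G ⇒ S-G-G   [S ::= S - G]
S-G-G ⇒ G-G-G   [S ::= G]
G-G-G ⇒ Q-G-G   [G ::= Q]
Q-G-G ⇒ a-G-G   [Q ::= a]
a-G-G ⇒ a-G^Q-G   [G ::= G ^ Q]
a-G^Q-G ⇒ a-Q^Q-G   [G ::= Q]
a-Q^Q-G ⇒ a-a^Q-G   [Q ::= a]
a-a^Q-G ⇒ a-a^a-G   [Q ::= a]
a-a^a-G ⇒ a-a^a-Q   [G ::= Q]
a-a^a-Q ⇒ a-a^a-a   [Q ::= a]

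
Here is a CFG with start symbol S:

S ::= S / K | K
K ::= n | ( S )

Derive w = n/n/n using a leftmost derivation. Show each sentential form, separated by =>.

S=>S/K=>S/K/K=>K/K/K=>n/K/K=>n/n/K=>n/n/n

S => S/K   [S ::= S / K]
S/K => S/K/K   [S ::= S / K]
S/K/K => K/K/K   [S ::= K]
K/K/K => n/K/K   [K ::= n]
n/K/K => n/n/K   [K ::= n]
n/n/K => n/n/n   [K ::= n]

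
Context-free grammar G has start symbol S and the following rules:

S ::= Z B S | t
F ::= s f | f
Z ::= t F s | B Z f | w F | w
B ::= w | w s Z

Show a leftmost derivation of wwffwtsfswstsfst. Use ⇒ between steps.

S ⇒ ZBS ⇒ BZfBS ⇒ wZfBS ⇒ wwFfBS ⇒ wwffBS ⇒ wwffwS ⇒ wwffwZBS ⇒ wwffwtFsBS ⇒ wwffwtsfsBS ⇒ wwffwtsfswsZS ⇒ wwffwtsfswstFsS ⇒ wwffwtsfswstsfsS ⇒ wwffwtsfswstsfst

S ⇒ ZBS   [S ::= Z B S]
ZBS ⇒ BZfBS   [Z ::= B Z f]
BZfBS ⇒ wZfBS   [B ::= w]
wZfBS ⇒ wwFfBS   [Z ::= w F]
wwFfBS ⇒ wwffBS   [F ::= f]
wwffBS ⇒ wwffwS   [B ::= w]
wwffwS ⇒ wwffwZBS   [S ::= Z B S]
wwffwZBS ⇒ wwffwtFsBS   [Z ::= t F s]
wwffwtFsBS ⇒ wwffwtsfsBS   [F ::= s f]
wwffwtsfsBS ⇒ wwffwtsfswsZS   [B ::= w s Z]
wwffwtsfswsZS ⇒ wwffwtsfswstFsS   [Z ::= t F s]
wwffwtsfswstFsS ⇒ wwffwtsfswstsfsS   [F ::= s f]
wwffwtsfswstsfsS ⇒ wwffwtsfswstsfst   [S ::= t]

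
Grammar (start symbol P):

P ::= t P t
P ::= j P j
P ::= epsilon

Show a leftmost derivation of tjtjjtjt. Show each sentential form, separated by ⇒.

P⇒tPt⇒tjPjt⇒tjtPtjt⇒tjtjPjtjt⇒tjtjjtjt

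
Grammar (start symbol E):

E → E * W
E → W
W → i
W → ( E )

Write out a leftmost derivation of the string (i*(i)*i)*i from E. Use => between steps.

E => E*W   [E → E * W]
E*W => W*W   [E → W]
W*W => (E)*W   [W → ( E )]
(E)*W => (E*W)*W   [E → E * W]
(E*W)*W => (E*W*W)*W   [E → E * W]
(E*W*W)*W => (W*W*W)*W   [E → W]
(W*W*W)*W => (i*W*W)*W   [W → i]
(i*W*W)*W => (i*(E)*W)*W   [W → ( E )]
(i*(E)*W)*W => (i*(W)*W)*W   [E → W]
(i*(W)*W)*W => (i*(i)*W)*W   [W → i]
(i*(i)*W)*W => (i*(i)*i)*W   [W → i]
(i*(i)*i)*W => (i*(i)*i)*i   [W → i]

E => E*W => W*W => (E)*W => (E*W)*W => (E*W*W)*W => (W*W*W)*W => (i*W*W)*W => (i*(E)*W)*W => (i*(W)*W)*W => (i*(i)*W)*W => (i*(i)*i)*W => (i*(i)*i)*i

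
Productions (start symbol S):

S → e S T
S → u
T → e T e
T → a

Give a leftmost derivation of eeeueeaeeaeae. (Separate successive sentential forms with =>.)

S => eST   [S → e S T]
eST => eeSTT   [S → e S T]
eeSTT => eeeSTTT   [S → e S T]
eeeSTTT => eeeuTTT   [S → u]
eeeuTTT => eeeueTeTT   [T → e T e]
eeeueTeTT => eeeueeTeeTT   [T → e T e]
eeeueeTeeTT => eeeueeaeeTT   [T → a]
eeeueeaeeTT => eeeueeaeeaT   [T → a]
eeeueeaeeaT => eeeueeaeeaeTe   [T → e T e]
eeeueeaeeaeTe => eeeueeaeeaeae   [T → a]

S=>eST=>eeSTT=>eeeSTTT=>eeeuTTT=>eeeueTeTT=>eeeueeTeeTT=>eeeueeaeeTT=>eeeueeaeeaT=>eeeueeaeeaeTe=>eeeueeaeeaeae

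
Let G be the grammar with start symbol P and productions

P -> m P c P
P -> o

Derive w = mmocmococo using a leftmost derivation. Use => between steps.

P => mPcP => mmPcPcP => mmocPcP => mmocmPcPcP => mmocmocPcP => mmocmococP => mmocmococo

P => mPcP   [P -> m P c P]
mPcP => mmPcPcP   [P -> m P c P]
mmPcPcP => mmocPcP   [P -> o]
mmocPcP => mmocmPcPcP   [P -> m P c P]
mmocmPcPcP => mmocmocPcP   [P -> o]
mmocmocPcP => mmocmococP   [P -> o]
mmocmococP => mmocmococo   [P -> o]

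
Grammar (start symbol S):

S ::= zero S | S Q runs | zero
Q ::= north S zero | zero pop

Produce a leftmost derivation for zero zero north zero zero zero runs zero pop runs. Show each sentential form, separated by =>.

S => S Q runs => S Q runs Q runs => zero S Q runs Q runs => zero zero Q runs Q runs => zero zero north S zero runs Q runs => zero zero north zero S zero runs Q runs => zero zero north zero zero zero runs Q runs => zero zero north zero zero zero runs zero pop runs

S => S Q runs   [S ::= S Q runs]
S Q runs => S Q runs Q runs   [S ::= S Q runs]
S Q runs Q runs => zero S Q runs Q runs   [S ::= zero S]
zero S Q runs Q runs => zero zero Q runs Q runs   [S ::= zero]
zero zero Q runs Q runs => zero zero north S zero runs Q runs   [Q ::= north S zero]
zero zero north S zero runs Q runs => zero zero north zero S zero runs Q runs   [S ::= zero S]
zero zero north zero S zero runs Q runs => zero zero north zero zero zero runs Q runs   [S ::= zero]
zero zero north zero zero zero runs Q runs => zero zero north zero zero zero runs zero pop runs   [Q ::= zero pop]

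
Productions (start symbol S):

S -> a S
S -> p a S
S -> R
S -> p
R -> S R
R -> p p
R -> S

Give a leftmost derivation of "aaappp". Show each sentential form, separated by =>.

S => aS   [S -> a S]
aS => aaS   [S -> a S]
aaS => aaaS   [S -> a S]
aaaS => aaaR   [S -> R]
aaaR => aaaSR   [R -> S R]
aaaSR => aaapR   [S -> p]
aaapR => aaappp   [R -> p p]

S => aS => aaS => aaaS => aaaR => aaaSR => aaapR => aaappp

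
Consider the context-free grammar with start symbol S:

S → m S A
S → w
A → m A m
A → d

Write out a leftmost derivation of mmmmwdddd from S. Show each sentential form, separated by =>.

S=>mSA=>mmSAA=>mmmSAAA=>mmmmSAAAA=>mmmmwAAAA=>mmmmwdAAA=>mmmmwddAA=>mmmmwdddA=>mmmmwdddd

S => mSA   [S → m S A]
mSA => mmSAA   [S → m S A]
mmSAA => mmmSAAA   [S → m S A]
mmmSAAA => mmmmSAAAA   [S → m S A]
mmmmSAAAA => mmmmwAAAA   [S → w]
mmmmwAAAA => mmmmwdAAA   [A → d]
mmmmwdAAA => mmmmwddAA   [A → d]
mmmmwddAA => mmmmwdddA   [A → d]
mmmmwdddA => mmmmwdddd   [A → d]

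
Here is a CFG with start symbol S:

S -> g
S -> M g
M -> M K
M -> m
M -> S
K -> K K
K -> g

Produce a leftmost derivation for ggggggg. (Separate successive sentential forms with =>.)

S=>Mg=>Sg=>Mgg=>MKgg=>MKKgg=>MKKKgg=>SKKKgg=>gKKKgg=>gKKKKgg=>ggKKKgg=>gggKKgg=>ggggKgg=>ggggggg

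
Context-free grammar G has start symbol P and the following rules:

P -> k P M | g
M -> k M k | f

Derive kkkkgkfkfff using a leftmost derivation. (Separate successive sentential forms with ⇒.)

P ⇒ kPM ⇒ kkPMM ⇒ kkkPMMM ⇒ kkkkPMMMM ⇒ kkkkgMMMM ⇒ kkkkgkMkMMM ⇒ kkkkgkfkMMM ⇒ kkkkgkfkfMM ⇒ kkkkgkfkffM ⇒ kkkkgkfkfff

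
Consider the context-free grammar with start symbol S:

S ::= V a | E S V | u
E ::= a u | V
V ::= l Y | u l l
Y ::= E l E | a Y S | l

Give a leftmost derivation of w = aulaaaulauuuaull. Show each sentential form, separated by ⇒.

S ⇒ ESV   [S ::= E S V]
ESV ⇒ auSV   [E ::= a u]
auSV ⇒ auVaV   [S ::= V a]
auVaV ⇒ aulYaV   [V ::= l Y]
aulYaV ⇒ aulaYSaV   [Y ::= a Y S]
aulaYSaV ⇒ aulaaYSSaV   [Y ::= a Y S]
aulaaYSSaV ⇒ aulaaElESSaV   [Y ::= E l E]
aulaaElESSaV ⇒ aulaaaulESSaV   [E ::= a u]
aulaaaulESSaV ⇒ aulaaaulauSSaV   [E ::= a u]
aulaaaulauSSaV ⇒ aulaaaulauuSaV   [S ::= u]
aulaaaulauuSaV ⇒ aulaaaulauuuaV   [S ::= u]
aulaaaulauuuaV ⇒ aulaaaulauuuaull   [V ::= u l l]

S ⇒ ESV ⇒ auSV ⇒ auVaV ⇒ aulYaV ⇒ aulaYSaV ⇒ aulaaYSSaV ⇒ aulaaElESSaV ⇒ aulaaaulESSaV ⇒ aulaaaulauSSaV ⇒ aulaaaulauuSaV ⇒ aulaaaulauuuaV ⇒ aulaaaulauuuaull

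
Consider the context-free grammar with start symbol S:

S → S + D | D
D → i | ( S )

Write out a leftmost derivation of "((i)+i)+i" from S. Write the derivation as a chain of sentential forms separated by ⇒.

S ⇒ S+D ⇒ D+D ⇒ (S)+D ⇒ (S+D)+D ⇒ (D+D)+D ⇒ ((S)+D)+D ⇒ ((D)+D)+D ⇒ ((i)+D)+D ⇒ ((i)+i)+D ⇒ ((i)+i)+i

S ⇒ S+D   [S → S + D]
S+D ⇒ D+D   [S → D]
D+D ⇒ (S)+D   [D → ( S )]
(S)+D ⇒ (S+D)+D   [S → S + D]
(S+D)+D ⇒ (D+D)+D   [S → D]
(D+D)+D ⇒ ((S)+D)+D   [D → ( S )]
((S)+D)+D ⇒ ((D)+D)+D   [S → D]
((D)+D)+D ⇒ ((i)+D)+D   [D → i]
((i)+D)+D ⇒ ((i)+i)+D   [D → i]
((i)+i)+D ⇒ ((i)+i)+i   [D → i]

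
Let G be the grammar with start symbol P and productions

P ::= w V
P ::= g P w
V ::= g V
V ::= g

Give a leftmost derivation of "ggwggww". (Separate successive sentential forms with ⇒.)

P ⇒ gPw ⇒ ggPww ⇒ ggwVww ⇒ ggwgVww ⇒ ggwggww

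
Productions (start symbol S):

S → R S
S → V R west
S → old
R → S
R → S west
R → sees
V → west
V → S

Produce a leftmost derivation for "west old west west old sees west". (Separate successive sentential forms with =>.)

S => V R west   [S → V R west]
V R west => S R west   [V → S]
S R west => R S R west   [S → R S]
R S R west => S west S R west   [R → S west]
S west S R west => V R west west S R west   [S → V R west]
V R west west S R west => west R west west S R west   [V → west]
west R west west S R west => west S west west S R west   [R → S]
west S west west S R west => west old west west S R west   [S → old]
west old west west S R west => west old west west old R west   [S → old]
west old west west old R west => west old west west old sees west   [R → sees]

S => V R west => S R west => R S R west => S west S R west => V R west west S R west => west R west west S R west => west S west west S R west => west old west west S R west => west old west west old R west => west old west west old sees west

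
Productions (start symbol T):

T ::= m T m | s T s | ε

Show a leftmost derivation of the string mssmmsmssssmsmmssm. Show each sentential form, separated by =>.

T => mTm => msTsm => mssTssm => mssmTmssm => mssmmTmmssm => mssmmsTsmmssm => mssmmsmTmsmmssm => mssmmsmsTsmsmmssm => mssmmsmssTssmsmmssm => mssmmsmssssmsmmssm

T => mTm   [T ::= m T m]
mTm => msTsm   [T ::= s T s]
msTsm => mssTssm   [T ::= s T s]
mssTssm => mssmTmssm   [T ::= m T m]
mssmTmssm => mssmmTmmssm   [T ::= m T m]
mssmmTmmssm => mssmmsTsmmssm   [T ::= s T s]
mssmmsTsmmssm => mssmmsmTmsmmssm   [T ::= m T m]
mssmmsmTmsmmssm => mssmmsmsTsmsmmssm   [T ::= s T s]
mssmmsmsTsmsmmssm => mssmmsmssTssmsmmssm   [T ::= s T s]
mssmmsmssTssmsmmssm => mssmmsmssssmsmmssm   [T ::= ε]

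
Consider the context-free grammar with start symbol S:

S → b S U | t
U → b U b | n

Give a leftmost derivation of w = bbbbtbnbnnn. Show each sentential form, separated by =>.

S => bSU   [S → b S U]
bSU => bbSUU   [S → b S U]
bbSUU => bbbSUUU   [S → b S U]
bbbSUUU => bbbbSUUUU   [S → b S U]
bbbbSUUUU => bbbbtUUUU   [S → t]
bbbbtUUUU => bbbbtbUbUUU   [U → b U b]
bbbbtbUbUUU => bbbbtbnbUUU   [U → n]
bbbbtbnbUUU => bbbbtbnbnUU   [U → n]
bbbbtbnbnUU => bbbbtbnbnnU   [U → n]
bbbbtbnbnnU => bbbbtbnbnnn   [U → n]

S => bSU => bbSUU => bbbSUUU => bbbbSUUUU => bbbbtUUUU => bbbbtbUbUUU => bbbbtbnbUUU => bbbbtbnbnUU => bbbbtbnbnnU => bbbbtbnbnnn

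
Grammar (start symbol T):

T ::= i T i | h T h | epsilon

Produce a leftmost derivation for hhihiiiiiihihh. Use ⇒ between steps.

T ⇒ hTh ⇒ hhThh ⇒ hhiTihh ⇒ hhihThihh ⇒ hhihiTihihh ⇒ hhihiiTiihihh ⇒ hhihiiiTiiihihh ⇒ hhihiiiiiihihh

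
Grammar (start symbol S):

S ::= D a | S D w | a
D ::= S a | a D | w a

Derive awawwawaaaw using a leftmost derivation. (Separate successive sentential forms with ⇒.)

S ⇒ SDw   [S ::= S D w]
SDw ⇒ SDwDw   [S ::= S D w]
SDwDw ⇒ SDwDwDw   [S ::= S D w]
SDwDwDw ⇒ aDwDwDw   [S ::= a]
aDwDwDw ⇒ awawDwDw   [D ::= w a]
awawDwDw ⇒ awawwawDw   [D ::= w a]
awawwawDw ⇒ awawwawaDw   [D ::= a D]
awawwawaDw ⇒ awawwawaSaw   [D ::= S a]
awawwawaSaw ⇒ awawwawaaaw   [S ::= a]

S ⇒ SDw ⇒ SDwDw ⇒ SDwDwDw ⇒ aDwDwDw ⇒ awawDwDw ⇒ awawwawDw ⇒ awawwawaDw ⇒ awawwawaSaw ⇒ awawwawaaaw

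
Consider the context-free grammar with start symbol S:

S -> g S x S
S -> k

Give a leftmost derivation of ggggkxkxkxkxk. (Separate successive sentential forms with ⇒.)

S ⇒ gSxS   [S -> g S x S]
gSxS ⇒ ggSxSxS   [S -> g S x S]
ggSxSxS ⇒ gggSxSxSxS   [S -> g S x S]
gggSxSxSxS ⇒ ggggSxSxSxSxS   [S -> g S x S]
ggggSxSxSxSxS ⇒ ggggkxSxSxSxS   [S -> k]
ggggkxSxSxSxS ⇒ ggggkxkxSxSxS   [S -> k]
ggggkxkxSxSxS ⇒ ggggkxkxkxSxS   [S -> k]
ggggkxkxkxSxS ⇒ ggggkxkxkxkxS   [S -> k]
ggggkxkxkxkxS ⇒ ggggkxkxkxkxk   [S -> k]

S ⇒ gSxS ⇒ ggSxSxS ⇒ gggSxSxSxS ⇒ ggggSxSxSxSxS ⇒ ggggkxSxSxSxS ⇒ ggggkxkxSxSxS ⇒ ggggkxkxkxSxS ⇒ ggggkxkxkxkxS ⇒ ggggkxkxkxkxk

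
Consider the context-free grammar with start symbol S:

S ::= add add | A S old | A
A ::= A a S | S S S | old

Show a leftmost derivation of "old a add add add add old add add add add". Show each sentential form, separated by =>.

S => A   [S ::= A]
A => S S S   [A ::= S S S]
S S S => A S old S S   [S ::= A S old]
A S old S S => A a S S old S S   [A ::= A a S]
A a S S old S S => old a S S old S S   [A ::= old]
old a S S old S S => old a add add S old S S   [S ::= add add]
old a add add S old S S => old a add add add add old S S   [S ::= add add]
old a add add add add old S S => old a add add add add old add add S   [S ::= add add]
old a add add add add old add add S => old a add add add add old add add add add   [S ::= add add]

S => A => S S S => A S old S S => A a S S old S S => old a S S old S S => old a add add S old S S => old a add add add add old S S => old a add add add add old add add S => old a add add add add old add add add add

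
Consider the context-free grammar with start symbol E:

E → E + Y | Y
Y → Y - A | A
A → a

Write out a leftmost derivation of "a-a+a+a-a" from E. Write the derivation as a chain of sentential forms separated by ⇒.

E ⇒ E+Y   [E → E + Y]
E+Y ⇒ E+Y+Y   [E → E + Y]
E+Y+Y ⇒ Y+Y+Y   [E → Y]
Y+Y+Y ⇒ Y-A+Y+Y   [Y → Y - A]
Y-A+Y+Y ⇒ A-A+Y+Y   [Y → A]
A-A+Y+Y ⇒ a-A+Y+Y   [A → a]
a-A+Y+Y ⇒ a-a+Y+Y   [A → a]
a-a+Y+Y ⇒ a-a+A+Y   [Y → A]
a-a+A+Y ⇒ a-a+a+Y   [A → a]
a-a+a+Y ⇒ a-a+a+Y-A   [Y → Y - A]
a-a+a+Y-A ⇒ a-a+a+A-A   [Y → A]
a-a+a+A-A ⇒ a-a+a+a-A   [A → a]
a-a+a+a-A ⇒ a-a+a+a-a   [A → a]

E ⇒ E+Y ⇒ E+Y+Y ⇒ Y+Y+Y ⇒ Y-A+Y+Y ⇒ A-A+Y+Y ⇒ a-A+Y+Y ⇒ a-a+Y+Y ⇒ a-a+A+Y ⇒ a-a+a+Y ⇒ a-a+a+Y-A ⇒ a-a+a+A-A ⇒ a-a+a+a-A ⇒ a-a+a+a-a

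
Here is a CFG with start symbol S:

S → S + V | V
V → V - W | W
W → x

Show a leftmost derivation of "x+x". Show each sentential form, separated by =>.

S => S+V   [S → S + V]
S+V => V+V   [S → V]
V+V => W+V   [V → W]
W+V => x+V   [W → x]
x+V => x+W   [V → W]
x+W => x+x   [W → x]

S=>S+V=>V+V=>W+V=>x+V=>x+W=>x+x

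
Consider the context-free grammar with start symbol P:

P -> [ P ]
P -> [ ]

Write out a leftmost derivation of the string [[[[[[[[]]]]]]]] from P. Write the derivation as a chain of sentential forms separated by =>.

P => [P]   [P -> [ P ]]
[P] => [[P]]   [P -> [ P ]]
[[P]] => [[[P]]]   [P -> [ P ]]
[[[P]]] => [[[[P]]]]   [P -> [ P ]]
[[[[P]]]] => [[[[[P]]]]]   [P -> [ P ]]
[[[[[P]]]]] => [[[[[[P]]]]]]   [P -> [ P ]]
[[[[[[P]]]]]] => [[[[[[[P]]]]]]]   [P -> [ P ]]
[[[[[[[P]]]]]]] => [[[[[[[[]]]]]]]]   [P -> [ ]]

P=>[P]=>[[P]]=>[[[P]]]=>[[[[P]]]]=>[[[[[P]]]]]=>[[[[[[P]]]]]]=>[[[[[[[P]]]]]]]=>[[[[[[[[]]]]]]]]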